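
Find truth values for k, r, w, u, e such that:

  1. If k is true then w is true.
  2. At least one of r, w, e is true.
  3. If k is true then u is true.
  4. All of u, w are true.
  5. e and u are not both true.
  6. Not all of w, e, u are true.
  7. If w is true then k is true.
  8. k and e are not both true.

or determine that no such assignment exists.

k=T, r=F, w=T, u=T, e=F

  (1) k=T ⇒ w: T ✓
  (2) {r, w, e}: 1 true — at least one ✓
  (3) k=T ⇒ u: T ✓
  (4) {u, w}: all 2 true ✓
  (5) e=F, u=T — not both ✓
  (6) {w, e, u}: 2/3 true — not all ✓
  (7) w=T ⇒ k: T ✓
  (8) k=T, e=F — not both ✓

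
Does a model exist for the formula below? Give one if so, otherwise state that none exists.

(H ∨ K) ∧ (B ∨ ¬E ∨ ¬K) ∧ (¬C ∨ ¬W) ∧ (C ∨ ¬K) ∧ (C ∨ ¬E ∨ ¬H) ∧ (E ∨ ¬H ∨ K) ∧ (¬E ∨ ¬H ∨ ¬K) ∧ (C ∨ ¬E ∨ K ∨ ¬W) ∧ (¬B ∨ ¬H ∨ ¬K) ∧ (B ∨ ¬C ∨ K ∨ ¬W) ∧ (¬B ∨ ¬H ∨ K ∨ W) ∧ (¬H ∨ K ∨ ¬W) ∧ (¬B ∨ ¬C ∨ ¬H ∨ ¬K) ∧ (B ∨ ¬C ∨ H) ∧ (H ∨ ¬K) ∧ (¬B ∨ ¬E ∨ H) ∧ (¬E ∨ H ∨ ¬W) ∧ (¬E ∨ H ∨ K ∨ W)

Try W = True:
  (¬C ∨ ¬W) forces C = False.
  (C ∨ ¬K) forces K = False.
  (H ∨ K) forces H = True.
  clause (¬H ∨ K ∨ ¬W) is falsified — backtrack.
So W = False.
Set H = True.
Set E = False.
  then (E ∨ ¬H ∨ K) forces K = True.
  then (¬B ∨ ¬H ∨ ¬K) forces B = False.
  then (C ∨ ¬K) forces C = True.
All clauses satisfied.

W=F; H=T; E=F; B=F; C=T; K=T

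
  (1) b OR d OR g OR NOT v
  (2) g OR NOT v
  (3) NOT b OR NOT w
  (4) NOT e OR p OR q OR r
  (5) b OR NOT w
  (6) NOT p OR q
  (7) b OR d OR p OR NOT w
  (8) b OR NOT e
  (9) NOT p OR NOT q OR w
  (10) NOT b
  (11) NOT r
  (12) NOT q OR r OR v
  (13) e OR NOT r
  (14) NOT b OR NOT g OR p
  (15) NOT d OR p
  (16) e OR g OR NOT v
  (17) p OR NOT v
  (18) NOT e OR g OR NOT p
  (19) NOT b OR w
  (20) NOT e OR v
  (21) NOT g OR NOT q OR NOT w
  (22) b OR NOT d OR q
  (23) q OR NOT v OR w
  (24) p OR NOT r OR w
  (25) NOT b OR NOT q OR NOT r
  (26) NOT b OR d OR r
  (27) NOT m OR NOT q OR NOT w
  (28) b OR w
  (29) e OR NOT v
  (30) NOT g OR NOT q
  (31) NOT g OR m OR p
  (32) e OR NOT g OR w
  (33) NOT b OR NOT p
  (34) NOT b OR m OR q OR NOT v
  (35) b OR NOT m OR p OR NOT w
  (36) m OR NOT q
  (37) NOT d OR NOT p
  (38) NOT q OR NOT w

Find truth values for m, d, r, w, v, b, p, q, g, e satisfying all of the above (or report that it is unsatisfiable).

Case b = True:
  Clause (NOT b) is falsified — contradiction.
Case b = False:
  (b OR NOT w) forces w = False.
  Clause (b OR w) is falsified — contradiction.
Both cases fail, so the formula is unsatisfiable.

UNSATISFIABLE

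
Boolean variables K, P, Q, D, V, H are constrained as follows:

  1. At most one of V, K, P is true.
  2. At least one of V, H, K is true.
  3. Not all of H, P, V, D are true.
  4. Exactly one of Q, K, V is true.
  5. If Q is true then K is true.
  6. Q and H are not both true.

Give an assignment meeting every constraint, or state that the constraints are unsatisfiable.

K = False, P = False, Q = False, D = True, V = True, H = True

  (1) {V, K, P}: 1 true — at most one ✓
  (2) {V, H, K}: 2 true — at least one ✓
  (3) {H, P, V, D}: 3/4 true — not all ✓
  (4) {Q, K, V}: 1 true — exactly one ✓
  (5) Q=F ⇒ K: vacuous ✓
  (6) Q=F, H=T — not both ✓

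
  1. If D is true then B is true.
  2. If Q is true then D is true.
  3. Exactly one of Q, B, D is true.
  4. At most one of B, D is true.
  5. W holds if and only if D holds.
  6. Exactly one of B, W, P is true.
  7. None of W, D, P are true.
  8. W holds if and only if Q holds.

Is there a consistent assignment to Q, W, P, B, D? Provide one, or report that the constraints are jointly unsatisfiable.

Q: False, W: False, P: False, B: True, D: False

  (1) D=F ⇒ B: vacuous ✓
  (2) Q=F ⇒ D: vacuous ✓
  (3) {Q, B, D}: 1 true — exactly one ✓
  (4) {B, D}: 1 true — at most one ✓
  (5) W=F, D=F — same ✓
  (6) {B, W, P}: 1 true — exactly one ✓
  (7) {W, D, P}: 0 true — none ✓
  (8) W=F, Q=F — same ✓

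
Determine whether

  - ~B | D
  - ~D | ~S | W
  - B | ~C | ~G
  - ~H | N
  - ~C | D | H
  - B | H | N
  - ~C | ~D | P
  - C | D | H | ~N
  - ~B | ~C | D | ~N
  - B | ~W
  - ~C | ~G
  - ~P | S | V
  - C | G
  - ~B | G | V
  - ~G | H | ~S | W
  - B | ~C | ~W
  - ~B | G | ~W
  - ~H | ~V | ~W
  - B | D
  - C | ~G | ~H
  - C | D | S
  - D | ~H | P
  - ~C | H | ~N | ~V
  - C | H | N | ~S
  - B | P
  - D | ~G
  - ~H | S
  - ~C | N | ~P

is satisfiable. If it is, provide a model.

Set C = False.
  then (C | G) forces G = True.
  then (C | ~G | ~H) forces H = False.
  then (D | ~G) forces D = True.
Set S = True.
  then (~D | ~S | W) forces W = True.
  then (B | ~W) forces B = True.
  then (C | H | N | ~S) forces N = True.
Set V = False.
Set P = True.
All clauses satisfied.

C=F, G=T, D=T, S=T, B=T, V=F, W=T, N=T, H=F, P=T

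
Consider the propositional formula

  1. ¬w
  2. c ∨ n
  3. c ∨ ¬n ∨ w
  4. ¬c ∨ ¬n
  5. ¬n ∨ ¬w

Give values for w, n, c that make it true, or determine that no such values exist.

Unit clause (¬w) forces w = False.
Set n = False.
  then (c ∨ n) forces c = True.
Check each clause:
  (¬w): ¬w holds.
  (c ∨ n): c holds.
  (c ∨ ¬n ∨ w): c holds.
  (¬c ∨ ¬n): ¬n holds.
  (¬n ∨ ¬w): ¬n holds.
All clauses satisfied.

w = False, n = False, c = True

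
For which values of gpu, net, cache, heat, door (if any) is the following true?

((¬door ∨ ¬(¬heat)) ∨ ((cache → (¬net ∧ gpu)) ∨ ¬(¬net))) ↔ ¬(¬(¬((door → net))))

gpu=F, net=F, cache=F, heat=T, door=T

  ((¬door ∨ ¬(¬heat)) ∨ ((cache → (¬net ∧ gpu)) ∨ ¬(¬net))) ↔ ¬(¬(¬((door → net)))) = True
    (¬door ∨ ¬(¬heat)) ∨ ((cache → (¬net ∧ gpu)) ∨ ¬(¬net)) = True
      ¬door ∨ ¬(¬heat) = True
        ¬door = False
        ¬(¬heat) = True
          ¬heat = False
      (cache → (¬net ∧ gpu)) ∨ ¬(¬net) = True
        cache → (¬net ∧ gpu) = True
          ¬net ∧ gpu = False
            ¬net = True
        ¬(¬net) = False
          ¬net = True
    ¬(¬(¬((door → net)))) = True
      ¬(¬((door → net))) = False
        ¬((door → net)) = True
          door → net = False
The formula evaluates to True.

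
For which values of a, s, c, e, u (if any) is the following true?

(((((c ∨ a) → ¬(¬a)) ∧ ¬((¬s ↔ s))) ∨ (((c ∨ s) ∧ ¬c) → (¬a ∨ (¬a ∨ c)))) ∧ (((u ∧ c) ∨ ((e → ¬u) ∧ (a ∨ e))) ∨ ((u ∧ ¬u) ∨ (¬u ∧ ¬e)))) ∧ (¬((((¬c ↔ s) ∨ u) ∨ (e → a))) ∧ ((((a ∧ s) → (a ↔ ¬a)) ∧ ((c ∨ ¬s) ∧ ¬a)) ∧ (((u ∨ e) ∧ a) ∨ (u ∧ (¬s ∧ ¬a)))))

Case a = True: the conjunct ¬((((¬c ↔ s) ∨ u) ∨ (e → a))) becomes ¬((((¬c ↔ s) ∨ u) ∨ True)) = False.
Case a = False: the formula simplifies to (((u ∧ c) ∨ ((e → ¬u) ∧ e)) ∨ ((u ∧ ¬u) ∨ (¬u ∧ ¬e))) ∧ (¬((((¬c ↔ s) ∨ u) ∨ ¬e)) ∧ ((c ∨ ¬s) ∧ (u ∧ ¬s))).
  u = True: the conjunct ¬((((¬c ↔ s) ∨ u) ∨ ¬e)) becomes ¬((True ∨ ¬e)) = False.
  u = False: the conjunct u is False.
Both cases fail — unsatisfiable.

Unsatisfiable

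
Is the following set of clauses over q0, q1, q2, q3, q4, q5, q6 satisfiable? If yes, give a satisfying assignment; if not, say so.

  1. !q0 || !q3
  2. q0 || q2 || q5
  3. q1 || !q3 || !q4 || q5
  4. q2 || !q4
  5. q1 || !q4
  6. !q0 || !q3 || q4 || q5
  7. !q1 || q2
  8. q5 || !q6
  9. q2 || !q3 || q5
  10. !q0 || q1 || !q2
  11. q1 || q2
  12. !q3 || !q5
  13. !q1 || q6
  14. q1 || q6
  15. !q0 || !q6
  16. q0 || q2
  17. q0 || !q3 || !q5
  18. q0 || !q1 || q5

q0=F, q1=T, q2=T, q3=F, q4=T, q5=T, q6=T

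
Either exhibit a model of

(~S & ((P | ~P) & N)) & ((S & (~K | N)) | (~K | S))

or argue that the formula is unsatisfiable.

K = False, S = False, P = True, N = True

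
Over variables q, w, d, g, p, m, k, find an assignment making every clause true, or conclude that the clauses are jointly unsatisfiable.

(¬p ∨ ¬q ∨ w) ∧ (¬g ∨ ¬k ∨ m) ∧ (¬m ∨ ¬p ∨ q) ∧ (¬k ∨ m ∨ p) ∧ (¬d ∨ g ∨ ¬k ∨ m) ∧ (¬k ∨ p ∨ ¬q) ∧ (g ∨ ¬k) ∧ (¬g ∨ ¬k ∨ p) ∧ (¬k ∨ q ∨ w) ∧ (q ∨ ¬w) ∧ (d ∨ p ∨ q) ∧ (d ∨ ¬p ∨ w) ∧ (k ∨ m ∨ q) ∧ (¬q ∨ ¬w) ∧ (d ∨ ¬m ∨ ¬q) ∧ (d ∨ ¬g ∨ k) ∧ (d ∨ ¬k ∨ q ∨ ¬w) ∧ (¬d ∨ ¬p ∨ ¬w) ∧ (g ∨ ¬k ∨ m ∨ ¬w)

q = False, w = False, d = True, g = True, p = False, m = True, k = False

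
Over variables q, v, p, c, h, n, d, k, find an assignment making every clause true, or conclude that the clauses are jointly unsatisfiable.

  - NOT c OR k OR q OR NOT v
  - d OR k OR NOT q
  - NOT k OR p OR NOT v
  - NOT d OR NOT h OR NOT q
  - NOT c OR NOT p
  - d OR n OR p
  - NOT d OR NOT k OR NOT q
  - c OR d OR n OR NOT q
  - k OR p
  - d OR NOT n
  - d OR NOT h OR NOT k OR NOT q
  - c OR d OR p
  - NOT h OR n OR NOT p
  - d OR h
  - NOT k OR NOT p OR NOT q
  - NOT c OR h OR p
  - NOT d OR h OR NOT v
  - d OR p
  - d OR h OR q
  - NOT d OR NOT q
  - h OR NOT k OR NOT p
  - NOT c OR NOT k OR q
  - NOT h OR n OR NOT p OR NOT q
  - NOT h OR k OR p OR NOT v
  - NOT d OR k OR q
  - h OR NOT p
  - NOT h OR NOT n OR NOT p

q = False, v = False, p = False, c = False, h = False, n = True, d = True, k = True

Try q = True:
  (NOT d OR NOT q) forces d = False.
  (d OR k OR NOT q) forces k = True.
  (d OR NOT n) forces n = False.
  (d OR n OR p) forces p = True.
  clause (NOT k OR NOT p OR NOT q) is falsified — backtrack.
So q = False.
Set v = False.
Try p = True:
  (NOT c OR NOT p) forces c = False.
  (h OR NOT p) forces h = True.
  (NOT h OR n OR NOT p) forces n = True.
  clause (NOT h OR NOT n OR NOT p) is falsified — backtrack.
So p = False.
  then (k OR p) forces k = True.
  then (d OR p) forces d = True.
  then (NOT c OR NOT k OR q) forces c = False.
Set h = False.
Set n = True.
All clauses satisfied.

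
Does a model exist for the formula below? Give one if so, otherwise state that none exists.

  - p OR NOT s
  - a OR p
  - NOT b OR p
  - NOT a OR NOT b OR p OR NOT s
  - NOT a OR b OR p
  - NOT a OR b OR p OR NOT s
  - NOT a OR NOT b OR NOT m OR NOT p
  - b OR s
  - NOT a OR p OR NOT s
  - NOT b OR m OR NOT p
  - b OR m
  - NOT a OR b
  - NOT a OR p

b: True, m: True, s: True, a: False, p: True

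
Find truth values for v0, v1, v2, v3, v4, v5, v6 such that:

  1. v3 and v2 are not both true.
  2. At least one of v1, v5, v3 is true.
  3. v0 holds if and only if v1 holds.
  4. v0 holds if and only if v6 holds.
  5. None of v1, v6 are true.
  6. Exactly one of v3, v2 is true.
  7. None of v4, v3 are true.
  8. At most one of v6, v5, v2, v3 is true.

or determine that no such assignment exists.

Unsatisfiable — no assignment works.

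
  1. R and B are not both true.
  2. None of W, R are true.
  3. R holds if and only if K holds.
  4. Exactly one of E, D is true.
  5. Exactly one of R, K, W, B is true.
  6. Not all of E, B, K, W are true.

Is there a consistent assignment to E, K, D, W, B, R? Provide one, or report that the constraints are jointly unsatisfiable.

E=F; K=F; D=T; W=F; B=T; R=F

  (1) R=F, B=T — not both ✓
  (2) {W, R}: 0 true — none ✓
  (3) R=F, K=F — same ✓
  (4) {E, D}: 1 true — exactly one ✓
  (5) {R, K, W, B}: 1 true — exactly one ✓
  (6) {E, B, K, W}: 1/4 true — not all ✓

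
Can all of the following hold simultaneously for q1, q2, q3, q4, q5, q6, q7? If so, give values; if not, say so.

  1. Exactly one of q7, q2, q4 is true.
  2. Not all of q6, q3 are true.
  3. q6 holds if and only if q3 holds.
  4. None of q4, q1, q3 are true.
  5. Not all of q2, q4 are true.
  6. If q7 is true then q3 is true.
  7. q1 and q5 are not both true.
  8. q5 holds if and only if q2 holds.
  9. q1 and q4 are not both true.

q1=F, q2=T, q3=F, q4=F, q5=T, q6=F, q7=F

  (1) {q7, q2, q4}: 1 true — exactly one ✓
  (2) {q6, q3}: 0/2 true — not all ✓
  (3) q6=F, q3=F — same ✓
  (4) {q4, q1, q3}: 0 true — none ✓
  (5) {q2, q4}: 1/2 true — not all ✓
  (6) q7=F ⇒ q3: vacuous ✓
  (7) q1=F, q5=T — not both ✓
  (8) q5=T, q2=T — same ✓
  (9) q1=F, q4=F — not both ✓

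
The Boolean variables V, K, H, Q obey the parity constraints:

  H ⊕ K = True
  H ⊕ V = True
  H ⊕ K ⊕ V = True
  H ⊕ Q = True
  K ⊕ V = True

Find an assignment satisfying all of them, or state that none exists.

Adding constraints 1, 2, 5 mod 2: every variable appears an even number of times on the left, so the left side is 0.
But the right sides sum to 1 (mod 2). 0 ≠ 1 — the system is inconsistent.

Unsatisfiable — no assignment works.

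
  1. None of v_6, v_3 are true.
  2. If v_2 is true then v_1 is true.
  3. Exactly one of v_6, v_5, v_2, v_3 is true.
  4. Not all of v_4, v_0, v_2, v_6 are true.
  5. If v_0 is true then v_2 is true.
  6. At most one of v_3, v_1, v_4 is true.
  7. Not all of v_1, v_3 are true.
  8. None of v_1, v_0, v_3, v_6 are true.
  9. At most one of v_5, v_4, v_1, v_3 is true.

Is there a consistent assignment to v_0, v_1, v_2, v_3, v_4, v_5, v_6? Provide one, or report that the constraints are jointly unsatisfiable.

v_0=F, v_1=F, v_2=F, v_3=F, v_4=F, v_5=T, v_6=F

  (1) {v_6, v_3}: 0 true — none ✓
  (2) v_2=F ⇒ v_1: vacuous ✓
  (3) {v_6, v_5, v_2, v_3}: 1 true — exactly one ✓
  (4) {v_4, v_0, v_2, v_6}: 0/4 true — not all ✓
  (5) v_0=F ⇒ v_2: vacuous ✓
  (6) {v_3, v_1, v_4}: 0 true — at most one ✓
  (7) {v_1, v_3}: 0/2 true — not all ✓
  (8) {v_1, v_0, v_3, v_6}: 0 true — none ✓
  (9) {v_5, v_4, v_1, v_3}: 1 true — at most one ✓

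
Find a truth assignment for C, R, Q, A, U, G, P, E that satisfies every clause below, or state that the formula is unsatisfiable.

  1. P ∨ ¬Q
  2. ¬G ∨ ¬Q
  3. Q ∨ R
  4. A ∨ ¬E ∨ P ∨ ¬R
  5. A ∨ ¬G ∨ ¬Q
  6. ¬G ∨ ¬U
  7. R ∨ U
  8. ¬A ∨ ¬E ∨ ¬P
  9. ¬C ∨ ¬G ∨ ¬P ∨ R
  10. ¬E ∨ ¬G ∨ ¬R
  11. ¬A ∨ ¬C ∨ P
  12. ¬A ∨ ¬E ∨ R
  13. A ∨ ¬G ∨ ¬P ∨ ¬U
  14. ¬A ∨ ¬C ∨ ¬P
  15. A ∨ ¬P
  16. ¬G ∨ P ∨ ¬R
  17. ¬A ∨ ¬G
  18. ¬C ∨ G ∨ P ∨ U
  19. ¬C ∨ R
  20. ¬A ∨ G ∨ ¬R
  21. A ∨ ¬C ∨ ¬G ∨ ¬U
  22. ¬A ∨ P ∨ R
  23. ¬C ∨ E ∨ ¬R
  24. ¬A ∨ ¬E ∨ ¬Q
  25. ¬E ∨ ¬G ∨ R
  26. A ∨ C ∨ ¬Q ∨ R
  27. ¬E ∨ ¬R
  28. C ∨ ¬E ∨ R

Try C = True:
  (¬C ∨ R) forces R = True.
  (¬C ∨ E ∨ ¬R) forces E = True.
  clause (¬E ∨ ¬R) is falsified — backtrack.
So C = False.
Set R = True.
  then (¬E ∨ ¬R) forces E = False.
Try Q = True:
  (P ∨ ¬Q) forces P = True.
  (¬G ∨ ¬Q) forces G = False.
  (A ∨ ¬P) forces A = True.
  clause (¬A ∨ G ∨ ¬R) is falsified — backtrack.
So Q = False.
Try A = True:
  (¬A ∨ ¬G) forces G = False.
  clause (¬A ∨ G ∨ ¬R) is falsified — backtrack.
So A = False.
  then (A ∨ ¬P) forces P = False.
  then (¬G ∨ P ∨ ¬R) forces G = False.
Set U = False.
All clauses satisfied.

C = False, R = True, Q = False, A = False, U = False, G = False, P = False, E = False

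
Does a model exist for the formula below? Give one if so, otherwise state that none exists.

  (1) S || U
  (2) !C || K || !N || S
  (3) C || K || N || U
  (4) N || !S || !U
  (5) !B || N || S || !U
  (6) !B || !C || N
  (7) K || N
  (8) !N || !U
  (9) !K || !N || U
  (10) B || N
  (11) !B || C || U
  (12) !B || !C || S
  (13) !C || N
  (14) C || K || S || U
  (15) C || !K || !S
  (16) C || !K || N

Set C = True.
  then (!C || N) forces N = True.
  then (!N || !U) forces U = False.
  then (!K || !N || U) forces K = False.
  then (S || U) forces S = True.
Set B = False.
All clauses satisfied.

C = True; U = False; K = False; N = True; S = True; B = False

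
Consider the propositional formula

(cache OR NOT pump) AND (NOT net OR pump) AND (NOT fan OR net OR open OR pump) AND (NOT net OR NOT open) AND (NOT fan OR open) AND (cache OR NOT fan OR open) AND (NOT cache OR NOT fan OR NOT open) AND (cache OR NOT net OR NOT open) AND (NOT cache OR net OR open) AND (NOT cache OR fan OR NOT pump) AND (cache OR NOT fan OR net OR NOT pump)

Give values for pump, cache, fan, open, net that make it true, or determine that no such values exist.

pump=F, cache=F, fan=F, open=F, net=F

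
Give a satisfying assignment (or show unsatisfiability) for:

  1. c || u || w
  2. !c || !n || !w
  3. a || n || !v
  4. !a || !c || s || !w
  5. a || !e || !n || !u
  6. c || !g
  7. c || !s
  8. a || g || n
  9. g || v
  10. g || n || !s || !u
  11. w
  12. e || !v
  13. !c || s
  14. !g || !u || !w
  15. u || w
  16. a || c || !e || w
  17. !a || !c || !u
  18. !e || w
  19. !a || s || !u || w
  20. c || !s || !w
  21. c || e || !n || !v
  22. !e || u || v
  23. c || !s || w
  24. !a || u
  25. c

Unit clause (w) forces w = True.
Unit clause (c) forces c = True.
In (!c || !n || !w) only !n is left, so n = False.
In (!c || s) only s is left, so s = True.
Try v = True:
  (a || n || !v) forces a = True.
  (e || !v) forces e = True.
  (!a || !c || !u) forces u = False.
  clause (!a || u) is falsified — backtrack.
So v = False.
  then (g || v) forces g = True.
  then (!g || !u || !w) forces u = False.
  then (!e || u || v) forces e = False.
  then (!a || u) forces a = False.
All clauses satisfied.

v=F; w=T; e=F; a=F; s=T; n=F; g=T; c=T; u=F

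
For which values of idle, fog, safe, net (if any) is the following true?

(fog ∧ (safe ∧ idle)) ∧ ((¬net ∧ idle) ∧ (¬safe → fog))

idle = True, fog = True, safe = True, net = False

  fog ∧ (safe ∧ idle) = True
    safe ∧ idle = True
  (¬net ∧ idle) ∧ (¬safe → fog) = True
    ¬net ∧ idle = True
      ¬net = True
    ¬safe → fog = True
      ¬safe = False
Both conjuncts True, so the formula holds.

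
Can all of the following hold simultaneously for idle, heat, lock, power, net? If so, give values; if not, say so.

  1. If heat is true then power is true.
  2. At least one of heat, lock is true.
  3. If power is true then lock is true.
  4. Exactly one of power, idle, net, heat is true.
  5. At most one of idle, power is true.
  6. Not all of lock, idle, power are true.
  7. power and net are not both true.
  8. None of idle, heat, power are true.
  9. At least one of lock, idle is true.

idle = False; heat = False; lock = True; power = False; net = True

  (1) heat=F ⇒ power: vacuous ✓
  (2) {heat, lock}: 1 true — at least one ✓
  (3) power=F ⇒ lock: vacuous ✓
  (4) {power, idle, net, heat}: 1 true — exactly one ✓
  (5) {idle, power}: 0 true — at most one ✓
  (6) {lock, idle, power}: 1/3 true — not all ✓
  (7) power=F, net=T — not both ✓
  (8) {idle, heat, power}: 0 true — none ✓
  (9) {lock, idle}: 1 true — at least one ✓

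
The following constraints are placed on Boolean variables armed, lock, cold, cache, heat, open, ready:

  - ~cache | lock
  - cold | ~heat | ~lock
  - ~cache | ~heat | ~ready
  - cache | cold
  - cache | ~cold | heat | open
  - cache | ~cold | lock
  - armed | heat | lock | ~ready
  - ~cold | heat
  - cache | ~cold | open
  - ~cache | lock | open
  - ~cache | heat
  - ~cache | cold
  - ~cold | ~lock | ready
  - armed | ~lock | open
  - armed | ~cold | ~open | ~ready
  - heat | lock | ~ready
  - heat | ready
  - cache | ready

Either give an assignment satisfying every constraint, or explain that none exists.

Set armed = True.
Set lock = True.
Set cold = True.
  then (~cold | heat) forces heat = True.
  then (~cold | ~lock | ready) forces ready = True.
  then (~cache | ~heat | ~ready) forces cache = False.
  then (cache | ~cold | open) forces open = True.
All clauses satisfied.

armed: True, lock: True, cold: True, cache: False, heat: True, open: True, ready: True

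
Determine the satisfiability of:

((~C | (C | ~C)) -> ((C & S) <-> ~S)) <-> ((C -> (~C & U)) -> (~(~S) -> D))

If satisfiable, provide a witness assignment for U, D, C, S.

U = False; D = True; C = False; S = True

  ((~C | (C | ~C)) -> ((C & S) <-> ~S)) <-> ((C -> (~C & U)) -> (~(~S) -> D)) = True
    (~C | (C | ~C)) -> ((C & S) <-> ~S) = True
      ~C | (C | ~C) = True
        ~C = True
        C | ~C = True
          ~C = True
      (C & S) <-> ~S = True
        C & S = False
        ~S = False
    (C -> (~C & U)) -> (~(~S) -> D) = True
      C -> (~C & U) = True
        ~C & U = False
          ~C = True
      ~(~S) -> D = True
        ~(~S) = True
          ~S = False
The formula evaluates to True.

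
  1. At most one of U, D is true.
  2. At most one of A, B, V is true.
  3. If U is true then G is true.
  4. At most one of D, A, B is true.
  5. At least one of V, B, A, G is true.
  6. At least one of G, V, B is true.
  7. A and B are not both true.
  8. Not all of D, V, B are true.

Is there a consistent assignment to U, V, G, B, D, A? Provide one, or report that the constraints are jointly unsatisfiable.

U = False, V = False, G = True, B = False, D = True, A = False

  (1) {U, D}: 1 true — at most one ✓
  (2) {A, B, V}: 0 true — at most one ✓
  (3) U=F ⇒ G: vacuous ✓
  (4) {D, A, B}: 1 true — at most one ✓
  (5) {V, B, A, G}: 1 true — at least one ✓
  (6) {G, V, B}: 1 true — at least one ✓
  (7) A=F, B=F — not both ✓
  (8) {D, V, B}: 1/3 true — not all ✓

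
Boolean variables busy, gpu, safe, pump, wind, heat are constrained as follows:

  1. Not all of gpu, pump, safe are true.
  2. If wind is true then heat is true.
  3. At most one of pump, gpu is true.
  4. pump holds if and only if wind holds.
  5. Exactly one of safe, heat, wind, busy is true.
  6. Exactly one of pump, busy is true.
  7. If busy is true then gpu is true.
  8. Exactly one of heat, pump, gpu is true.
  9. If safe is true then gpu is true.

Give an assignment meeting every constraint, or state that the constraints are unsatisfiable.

busy = True; gpu = True; safe = False; pump = False; wind = False; heat = False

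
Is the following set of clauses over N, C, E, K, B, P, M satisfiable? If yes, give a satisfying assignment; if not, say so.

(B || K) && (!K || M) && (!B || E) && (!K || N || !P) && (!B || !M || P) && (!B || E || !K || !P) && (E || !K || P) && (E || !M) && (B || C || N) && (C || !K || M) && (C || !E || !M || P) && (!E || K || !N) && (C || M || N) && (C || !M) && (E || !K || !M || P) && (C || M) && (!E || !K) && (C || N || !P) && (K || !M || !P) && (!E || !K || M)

N = False, C = True, E = True, K = False, B = True, P = False, M = False

Set N = False.
Try C = False:
  (B || C || N) forces B = True.
  (!B || E) forces E = True.
  (C || M || N) forces M = True.
  clause (C || !M) is falsified — backtrack.
So C = True.
Set E = True.
  then (!E || !K) forces K = False.
  then (B || K) forces B = True.
Set P = False.
  then (!B || !M || P) forces M = False.
All clauses satisfied.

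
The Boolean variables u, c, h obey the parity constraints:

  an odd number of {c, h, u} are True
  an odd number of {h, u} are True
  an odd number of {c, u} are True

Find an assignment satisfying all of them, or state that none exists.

u = True, c = False, h = False

{c, h, u}: 1 true → odd ✓
{h, u}: 1 true → odd ✓
{c, u}: 1 true → odd ✓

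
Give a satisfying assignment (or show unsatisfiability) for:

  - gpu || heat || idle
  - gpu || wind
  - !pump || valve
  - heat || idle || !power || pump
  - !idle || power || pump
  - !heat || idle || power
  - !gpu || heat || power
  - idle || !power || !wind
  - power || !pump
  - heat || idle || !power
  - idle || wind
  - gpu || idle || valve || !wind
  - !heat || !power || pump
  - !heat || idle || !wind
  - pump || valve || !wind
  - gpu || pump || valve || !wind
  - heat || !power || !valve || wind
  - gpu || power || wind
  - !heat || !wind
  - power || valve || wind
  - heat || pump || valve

wind = False, heat = True, gpu = True, pump = True, valve = True, idle = True, power = True

Set wind = False.
  then (gpu || wind) forces gpu = True.
  then (idle || wind) forces idle = True.
Try heat = False:
  (!gpu || heat || power) forces power = True.
  (heat || !power || !valve || wind) forces valve = False.
  (!pump || valve) forces pump = False.
  clause (heat || pump || valve) is falsified — backtrack.
So heat = True.
Set pump = True.
  then (!pump || valve) forces valve = True.
  then (power || !pump) forces power = True.
All clauses satisfied.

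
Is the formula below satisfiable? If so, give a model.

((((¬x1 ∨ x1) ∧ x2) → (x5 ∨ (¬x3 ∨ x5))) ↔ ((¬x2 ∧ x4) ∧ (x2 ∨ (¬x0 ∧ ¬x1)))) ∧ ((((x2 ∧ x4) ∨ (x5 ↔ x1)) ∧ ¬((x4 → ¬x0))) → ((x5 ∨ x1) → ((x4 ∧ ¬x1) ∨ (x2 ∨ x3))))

x0 = False, x1 = False, x2 = False, x3 = False, x4 = True, x5 = False

  (((¬x1 ∨ x1) ∧ x2) → (x5 ∨ (¬x3 ∨ x5))) ↔ ((¬x2 ∧ x4) ∧ (x2 ∨ (¬x0 ∧ ¬x1))) = True
    ((¬x1 ∨ x1) ∧ x2) → (x5 ∨ (¬x3 ∨ x5)) = True
      (¬x1 ∨ x1) ∧ x2 = False
        ¬x1 ∨ x1 = True
          ¬x1 = True
      x5 ∨ (¬x3 ∨ x5) = True
        ¬x3 ∨ x5 = True
          ¬x3 = True
    (¬x2 ∧ x4) ∧ (x2 ∨ (¬x0 ∧ ¬x1)) = True
      ¬x2 ∧ x4 = True
        ¬x2 = True
      x2 ∨ (¬x0 ∧ ¬x1) = True
        ¬x0 ∧ ¬x1 = True
          ¬x0 = True
          ¬x1 = True
  (((x2 ∧ x4) ∨ (x5 ↔ x1)) ∧ ¬((x4 → ¬x0))) → ((x5 ∨ x1) → ((x4 ∧ ¬x1) ∨ (x2 ∨ x3))) = True
    ((x2 ∧ x4) ∨ (x5 ↔ x1)) ∧ ¬((x4 → ¬x0)) = False
      (x2 ∧ x4) ∨ (x5 ↔ x1) = True
        x2 ∧ x4 = False
        x5 ↔ x1 = True
      ¬((x4 → ¬x0)) = False
        x4 → ¬x0 = True
          ¬x0 = True
    (x5 ∨ x1) → ((x4 ∧ ¬x1) ∨ (x2 ∨ x3)) = True
      x5 ∨ x1 = False
      (x4 ∧ ¬x1) ∨ (x2 ∨ x3) = True
        x4 ∧ ¬x1 = True
          ¬x1 = True
        x2 ∨ x3 = False
Both conjuncts True, so the formula holds.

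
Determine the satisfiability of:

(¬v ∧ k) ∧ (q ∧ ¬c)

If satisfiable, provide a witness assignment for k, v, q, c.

k=T, v=F, q=T, c=F

  ¬v ∧ k = True
    ¬v = True
  q ∧ ¬c = True
    ¬c = True
Both conjuncts True, so the formula holds.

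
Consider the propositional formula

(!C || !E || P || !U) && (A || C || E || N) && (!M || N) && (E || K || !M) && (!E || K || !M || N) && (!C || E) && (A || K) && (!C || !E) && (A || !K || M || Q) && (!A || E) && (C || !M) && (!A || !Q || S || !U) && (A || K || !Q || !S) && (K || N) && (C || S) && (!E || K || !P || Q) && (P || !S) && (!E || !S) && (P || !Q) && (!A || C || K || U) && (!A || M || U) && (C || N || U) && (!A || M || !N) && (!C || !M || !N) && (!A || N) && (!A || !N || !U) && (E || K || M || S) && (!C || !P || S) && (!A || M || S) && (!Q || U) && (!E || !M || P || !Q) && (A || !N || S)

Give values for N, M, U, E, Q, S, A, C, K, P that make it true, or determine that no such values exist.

Set N = True.
Try M = True:
  (C || !M) forces C = True.
  clause (!C || !M || !N) is falsified — backtrack.
So M = False.
  then (!A || M || !N) forces A = False.
  then (A || !N || S) forces S = True.
  then (A || K) forces K = True.
  then (A || !K || M || Q) forces Q = True.
  then (P || !S) forces P = True.
  then (!E || !S) forces E = False.
  then (!Q || U) forces U = True.
  then (!C || E) forces C = False.
All clauses satisfied.

N = True, M = False, U = True, E = False, Q = True, S = True, A = False, C = False, K = True, P = True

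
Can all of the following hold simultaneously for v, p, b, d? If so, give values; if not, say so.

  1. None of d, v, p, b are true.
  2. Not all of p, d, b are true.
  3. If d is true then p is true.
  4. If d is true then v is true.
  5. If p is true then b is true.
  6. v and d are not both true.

v = False; p = False; b = False; d = False

  (1) {d, v, p, b}: 0 true — none ✓
  (2) {p, d, b}: 0/3 true — not all ✓
  (3) d=F ⇒ p: vacuous ✓
  (4) d=F ⇒ v: vacuous ✓
  (5) p=F ⇒ b: vacuous ✓
  (6) v=F, d=F — not both ✓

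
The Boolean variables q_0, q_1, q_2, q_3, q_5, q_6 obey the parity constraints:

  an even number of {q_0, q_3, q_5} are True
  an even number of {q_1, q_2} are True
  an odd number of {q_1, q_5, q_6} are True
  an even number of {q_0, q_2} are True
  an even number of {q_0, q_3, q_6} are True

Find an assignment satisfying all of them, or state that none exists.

q_0 = True, q_1 = True, q_2 = True, q_3 = False, q_5 = True, q_6 = True

{q_0, q_3, q_5}: 2 true → even ✓
{q_1, q_2}: 2 true → even ✓
{q_1, q_5, q_6}: 3 true → odd ✓
{q_0, q_2}: 2 true → even ✓
{q_0, q_3, q_6}: 2 true → even ✓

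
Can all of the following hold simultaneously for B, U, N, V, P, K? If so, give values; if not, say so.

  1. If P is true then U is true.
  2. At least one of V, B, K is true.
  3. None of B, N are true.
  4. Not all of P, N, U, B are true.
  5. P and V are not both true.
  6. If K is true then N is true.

B: False; U: True; N: False; V: True; P: False; K: False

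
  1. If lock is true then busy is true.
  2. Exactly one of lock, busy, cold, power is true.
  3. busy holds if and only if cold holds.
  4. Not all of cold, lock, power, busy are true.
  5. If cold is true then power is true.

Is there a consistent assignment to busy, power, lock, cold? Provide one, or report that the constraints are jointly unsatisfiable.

busy: False; power: True; lock: False; cold: False

  (1) lock=F ⇒ busy: vacuous ✓
  (2) {lock, busy, cold, power}: 1 true — exactly one ✓
  (3) busy=F, cold=F — same ✓
  (4) {cold, lock, power, busy}: 1/4 true — not all ✓
  (5) cold=F ⇒ power: vacuous ✓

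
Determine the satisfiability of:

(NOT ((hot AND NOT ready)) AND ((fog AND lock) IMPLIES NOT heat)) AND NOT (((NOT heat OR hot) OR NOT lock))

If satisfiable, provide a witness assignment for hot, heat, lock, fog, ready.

hot=F, heat=T, lock=T, fog=F, ready=T

  NOT ((hot AND NOT ready)) AND ((fog AND lock) IMPLIES NOT heat) = True
    NOT ((hot AND NOT ready)) = True
      hot AND NOT ready = False
        NOT ready = False
    (fog AND lock) IMPLIES NOT heat = True
      fog AND lock = False
      NOT heat = False
  NOT (((NOT heat OR hot) OR NOT lock)) = True
    (NOT heat OR hot) OR NOT lock = False
      NOT heat OR hot = False
        NOT heat = False
      NOT lock = False
Both conjuncts True, so the formula holds.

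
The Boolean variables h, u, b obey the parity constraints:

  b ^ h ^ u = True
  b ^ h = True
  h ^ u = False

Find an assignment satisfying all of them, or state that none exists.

h = False, u = False, b = True

b ^ h ^ u = T ^ F ^ F = True ✓
b ^ h = T ^ F = True ✓
h ^ u = F ^ F = False ✓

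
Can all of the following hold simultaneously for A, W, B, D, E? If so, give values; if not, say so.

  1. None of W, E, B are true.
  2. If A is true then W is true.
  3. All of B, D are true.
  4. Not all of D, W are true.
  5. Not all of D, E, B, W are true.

No satisfying assignment exists.

Case B = True:
  Constraint (1) is violated (B=T) — contradiction.
Case B = False:
  Constraint (3) is violated (B=F) — contradiction.
Both cases fail — unsatisfiable.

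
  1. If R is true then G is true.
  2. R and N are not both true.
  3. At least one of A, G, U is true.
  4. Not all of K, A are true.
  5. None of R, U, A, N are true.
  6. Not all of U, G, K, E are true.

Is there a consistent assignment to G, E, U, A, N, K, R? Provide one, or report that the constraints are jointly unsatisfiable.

G = True; E = True; U = False; A = False; N = False; K = False; R = False

  (1) R=F ⇒ G: vacuous ✓
  (2) R=F, N=F — not both ✓
  (3) {A, G, U}: 1 true — at least one ✓
  (4) {K, A}: 0/2 true — not all ✓
  (5) {R, U, A, N}: 0 true — none ✓
  (6) {U, G, K, E}: 2/4 true — not all ✓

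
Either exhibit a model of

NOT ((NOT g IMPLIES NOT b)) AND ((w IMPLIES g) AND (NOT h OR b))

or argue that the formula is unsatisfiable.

b=T, w=F, g=F, h=T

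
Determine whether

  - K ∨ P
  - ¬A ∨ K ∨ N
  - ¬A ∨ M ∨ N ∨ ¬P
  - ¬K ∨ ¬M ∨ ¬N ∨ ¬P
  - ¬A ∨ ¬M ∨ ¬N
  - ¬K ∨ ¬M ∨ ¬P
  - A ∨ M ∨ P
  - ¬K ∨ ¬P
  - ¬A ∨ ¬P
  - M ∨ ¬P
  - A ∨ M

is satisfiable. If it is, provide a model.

Set P = False.
  then (K ∨ P) forces K = True.
Set N = True.
Set A = True.
  then (¬A ∨ ¬M ∨ ¬N) forces M = False.
All clauses satisfied.

P: False, N: True, A: True, K: True, M: False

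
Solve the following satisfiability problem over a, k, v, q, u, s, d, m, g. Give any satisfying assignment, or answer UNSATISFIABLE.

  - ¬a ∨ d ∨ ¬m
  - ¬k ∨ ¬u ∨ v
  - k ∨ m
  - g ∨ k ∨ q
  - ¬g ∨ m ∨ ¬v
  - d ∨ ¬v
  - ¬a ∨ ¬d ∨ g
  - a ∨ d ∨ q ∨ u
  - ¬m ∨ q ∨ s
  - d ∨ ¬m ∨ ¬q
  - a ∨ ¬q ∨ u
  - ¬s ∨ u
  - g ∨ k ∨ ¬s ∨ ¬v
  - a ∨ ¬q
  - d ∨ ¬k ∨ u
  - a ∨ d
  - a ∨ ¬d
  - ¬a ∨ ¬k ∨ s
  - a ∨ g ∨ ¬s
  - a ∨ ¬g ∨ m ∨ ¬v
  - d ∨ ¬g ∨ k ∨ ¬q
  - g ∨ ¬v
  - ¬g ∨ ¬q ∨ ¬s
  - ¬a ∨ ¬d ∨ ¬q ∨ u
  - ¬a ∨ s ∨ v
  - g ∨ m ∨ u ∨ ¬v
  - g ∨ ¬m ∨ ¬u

Try a = False:
  (a ∨ ¬q) forces q = False.
  (a ∨ d) forces d = True.
  clause (a ∨ ¬d) is falsified — backtrack.
So a = True.
Set k = True.
  then (¬a ∨ ¬k ∨ s) forces s = True.
  then (¬s ∨ u) forces u = True.
  then (¬k ∨ ¬u ∨ v) forces v = True.
  then (d ∨ ¬v) forces d = True.
  then (¬a ∨ ¬d ∨ g) forces g = True.
  then (¬g ∨ ¬q ∨ ¬s) forces q = False.
  then (¬g ∨ m ∨ ¬v) forces m = True.
All clauses satisfied.

a: True, k: True, v: True, q: False, u: True, s: True, d: True, m: True, g: True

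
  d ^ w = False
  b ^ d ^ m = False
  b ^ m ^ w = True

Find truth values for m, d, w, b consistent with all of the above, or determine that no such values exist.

Adding constraints 1, 2, 3 mod 2: every variable appears an even number of times on the left, so the left side is 0.
But the right sides sum to 1 (mod 2). 0 ≠ 1 — the system is inconsistent.

The formula is unsatisfiable.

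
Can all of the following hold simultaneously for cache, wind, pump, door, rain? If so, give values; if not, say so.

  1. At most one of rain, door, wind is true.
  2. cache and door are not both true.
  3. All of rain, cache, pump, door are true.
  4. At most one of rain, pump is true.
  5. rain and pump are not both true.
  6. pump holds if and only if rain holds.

Case pump = True:
  (3) forces rain = True.
  Constraint (4) is violated (rain=T, pump=T) — contradiction.
Case pump = False:
  Constraint (3) is violated (pump=F) — contradiction.
Both cases fail — unsatisfiable.

No satisfying assignment exists.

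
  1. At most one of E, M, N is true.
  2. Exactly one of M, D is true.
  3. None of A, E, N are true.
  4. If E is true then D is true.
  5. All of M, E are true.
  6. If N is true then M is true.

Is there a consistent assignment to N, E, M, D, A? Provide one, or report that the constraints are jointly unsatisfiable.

Case E = True:
  Constraint (3) is violated (E=T) — contradiction.
Case E = False:
  Constraint (5) is violated (E=F) — contradiction.
Both cases fail — unsatisfiable.

Unsatisfiable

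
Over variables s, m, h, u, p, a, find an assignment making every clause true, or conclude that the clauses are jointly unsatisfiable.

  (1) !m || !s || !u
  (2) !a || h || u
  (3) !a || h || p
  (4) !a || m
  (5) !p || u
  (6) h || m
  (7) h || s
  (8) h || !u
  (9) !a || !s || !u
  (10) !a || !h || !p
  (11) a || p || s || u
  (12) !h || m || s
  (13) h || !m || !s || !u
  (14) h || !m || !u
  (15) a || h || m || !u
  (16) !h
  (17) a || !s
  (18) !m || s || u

No satisfying assignment exists.

Case h = True:
  Clause (!h) is falsified — contradiction.
Case h = False:
  (h || m) forces m = True.
  (h || s) forces s = True.
  (!m || !s || !u) forces u = False.
  (!a || h || u) forces a = False.
  Clause (a || !s) is falsified — contradiction.
Both cases fail, so the formula is unsatisfiable.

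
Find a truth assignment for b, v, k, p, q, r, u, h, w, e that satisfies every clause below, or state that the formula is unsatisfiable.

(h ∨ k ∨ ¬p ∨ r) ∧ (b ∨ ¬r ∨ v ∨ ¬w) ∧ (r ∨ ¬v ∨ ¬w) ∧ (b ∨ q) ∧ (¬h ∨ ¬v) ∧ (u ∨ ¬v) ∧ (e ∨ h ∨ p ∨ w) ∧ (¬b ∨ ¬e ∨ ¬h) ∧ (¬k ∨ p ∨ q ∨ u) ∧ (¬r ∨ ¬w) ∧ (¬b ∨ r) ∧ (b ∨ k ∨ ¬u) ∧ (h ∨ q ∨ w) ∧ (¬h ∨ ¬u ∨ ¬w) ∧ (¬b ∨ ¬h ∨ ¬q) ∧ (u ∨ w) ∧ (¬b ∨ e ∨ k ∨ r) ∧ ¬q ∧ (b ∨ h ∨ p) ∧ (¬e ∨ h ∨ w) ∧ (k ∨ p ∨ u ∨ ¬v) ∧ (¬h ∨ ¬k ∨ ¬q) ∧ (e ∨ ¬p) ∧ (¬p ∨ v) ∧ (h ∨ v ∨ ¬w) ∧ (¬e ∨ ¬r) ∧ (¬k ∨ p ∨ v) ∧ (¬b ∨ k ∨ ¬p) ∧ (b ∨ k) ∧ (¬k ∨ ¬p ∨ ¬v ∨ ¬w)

b: True; v: False; k: False; p: False; q: False; r: True; u: True; h: True; w: False; e: False

Unit clause (¬q) forces q = False.
In (b ∨ q) only b is left, so b = True.
In (¬b ∨ r) only r is left, so r = True.
In (¬e ∨ ¬r) only ¬e is left, so e = False.
In (¬r ∨ ¬w) only ¬w is left, so w = False.
In (h ∨ q ∨ w) only h is left, so h = True.
In (u ∨ w) only u is left, so u = True.
In (e ∨ ¬p) only ¬p is left, so p = False.
In (¬h ∨ ¬v) only ¬v is left, so v = False.
In (¬k ∨ p ∨ v) only ¬k is left, so k = False.
All clauses satisfied.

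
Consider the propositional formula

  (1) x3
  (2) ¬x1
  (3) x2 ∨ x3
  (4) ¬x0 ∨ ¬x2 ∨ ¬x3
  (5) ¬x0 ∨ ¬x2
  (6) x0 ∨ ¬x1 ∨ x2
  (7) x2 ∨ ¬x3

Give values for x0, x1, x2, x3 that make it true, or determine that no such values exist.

x0 = False; x1 = False; x2 = True; x3 = True

Unit clause (x3) forces x3 = True.
Unit clause (¬x1) forces x1 = False.
In (x2 ∨ ¬x3) only x2 is left, so x2 = True.
In (¬x0 ∨ ¬x2 ∨ ¬x3) only ¬x0 is left, so x0 = False.
Check each clause:
  (x3): x3 holds.
  (¬x1): ¬x1 holds.
  (x2 ∨ x3): x2 holds.
  (¬x0 ∨ ¬x2 ∨ ¬x3): ¬x0 holds.
  (¬x0 ∨ ¬x2): ¬x0 holds.
  (x0 ∨ ¬x1 ∨ x2): ¬x1 holds.
  (x2 ∨ ¬x3): x2 holds.
All clauses satisfied.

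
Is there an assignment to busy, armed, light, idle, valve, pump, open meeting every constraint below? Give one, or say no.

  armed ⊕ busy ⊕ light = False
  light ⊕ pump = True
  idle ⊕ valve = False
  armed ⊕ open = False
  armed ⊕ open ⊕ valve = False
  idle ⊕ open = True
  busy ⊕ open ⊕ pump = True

busy: True, armed: True, light: False, idle: False, valve: False, pump: True, open: True

armed ⊕ busy ⊕ light = T ⊕ T ⊕ F = False ✓
light ⊕ pump = F ⊕ T = True ✓
idle ⊕ valve = F ⊕ F = False ✓
armed ⊕ open = T ⊕ T = False ✓
armed ⊕ open ⊕ valve = T ⊕ T ⊕ F = False ✓
idle ⊕ open = F ⊕ T = True ✓
busy ⊕ open ⊕ pump = T ⊕ T ⊕ T = True ✓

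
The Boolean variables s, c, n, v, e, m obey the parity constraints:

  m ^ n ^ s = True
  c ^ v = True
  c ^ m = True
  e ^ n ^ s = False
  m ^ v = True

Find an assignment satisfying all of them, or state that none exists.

Adding constraints 2, 3, 5 mod 2: every variable appears an even number of times on the left, so the left side is 0.
But the right sides sum to 1 (mod 2). 0 ≠ 1 — the system is inconsistent.

Unsatisfiable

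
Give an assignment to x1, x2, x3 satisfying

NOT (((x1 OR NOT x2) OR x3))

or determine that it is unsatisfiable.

x1=F, x2=T, x3=F

  NOT (((x1 OR NOT x2) OR x3)) = True
    (x1 OR NOT x2) OR x3 = False
      x1 OR NOT x2 = False
        NOT x2 = False
The formula evaluates to True.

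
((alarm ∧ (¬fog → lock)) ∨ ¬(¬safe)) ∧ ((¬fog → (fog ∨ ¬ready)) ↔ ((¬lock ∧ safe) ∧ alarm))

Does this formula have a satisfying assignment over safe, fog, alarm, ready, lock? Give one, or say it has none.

safe=F; fog=F; alarm=T; ready=T; lock=T

  (alarm ∧ (¬fog → lock)) ∨ ¬(¬safe) = True
    alarm ∧ (¬fog → lock) = True
      ¬fog → lock = True
        ¬fog = True
    ¬(¬safe) = False
      ¬safe = True
  (¬fog → (fog ∨ ¬ready)) ↔ ((¬lock ∧ safe) ∧ alarm) = True
    ¬fog → (fog ∨ ¬ready) = False
      ¬fog = True
      fog ∨ ¬ready = False
        ¬ready = False
    (¬lock ∧ safe) ∧ alarm = False
      ¬lock ∧ safe = False
        ¬lock = False
Both conjuncts True, so the formula holds.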